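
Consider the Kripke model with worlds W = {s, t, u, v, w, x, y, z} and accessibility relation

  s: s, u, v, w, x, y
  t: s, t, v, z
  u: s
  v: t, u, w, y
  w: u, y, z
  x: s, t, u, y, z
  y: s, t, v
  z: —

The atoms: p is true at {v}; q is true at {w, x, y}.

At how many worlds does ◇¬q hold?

7

s: successors {s, u, v, w, x, y}; ¬q there: s:T, u:T, v:T, w:F, x:F, y:F. ✓
t: successors {s, t, v, z}; ¬q there: s:T, t:T, v:T, z:T. ✓
u: successors {s}; ¬q there: s:T. ✓
v: successors {t, u, w, y}; ¬q there: t:T, u:T, w:F, y:F. ✓
w: successors {u, y, z}; ¬q there: u:T, y:F, z:T. ✓
x: successors {s, t, u, y, z}; ¬q there: s:T, t:T, u:T, y:F, z:T. ✓
y: successors {s, t, v}; ¬q there: s:T, t:T, v:T. ✓
z: no successors, so ◇¬q fails. ✗
Satisfying worlds: {s, t, u, v, w, x, y}.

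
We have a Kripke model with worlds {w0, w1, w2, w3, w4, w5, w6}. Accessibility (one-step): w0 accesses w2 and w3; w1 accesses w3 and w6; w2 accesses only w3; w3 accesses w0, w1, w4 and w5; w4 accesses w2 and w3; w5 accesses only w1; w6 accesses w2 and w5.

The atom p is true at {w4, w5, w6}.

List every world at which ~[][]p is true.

w0: [][]p is F. ✓
w1: [][]p is F. ✓
w2: [][]p is F. ✓
w3: [][]p is F. ✓
w4: [][]p is F. ✓
w5: [][]p is F. ✓
w6: [][]p is F. ✓

{w0, w1, w2, w3, w4, w5, w6}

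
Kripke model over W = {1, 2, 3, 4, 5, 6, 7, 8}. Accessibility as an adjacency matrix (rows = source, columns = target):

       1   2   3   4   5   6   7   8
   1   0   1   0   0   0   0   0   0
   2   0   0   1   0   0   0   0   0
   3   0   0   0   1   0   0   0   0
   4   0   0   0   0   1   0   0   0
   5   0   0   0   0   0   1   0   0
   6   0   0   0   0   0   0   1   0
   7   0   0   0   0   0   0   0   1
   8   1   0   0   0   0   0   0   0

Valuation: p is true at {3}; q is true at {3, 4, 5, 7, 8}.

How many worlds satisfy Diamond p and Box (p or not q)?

1

1: Diamond p is F, Box (p or not q) is T. ✗
2: Diamond p is T, Box (p or not q) is T. ✓
3: Diamond p is F, Box (p or not q) is F. ✗
4: Diamond p is F, Box (p or not q) is F. ✗
5: Diamond p is F, Box (p or not q) is T. ✗
6: Diamond p is F, Box (p or not q) is F. ✗
7: Diamond p is F, Box (p or not q) is F. ✗
8: Diamond p is F, Box (p or not q) is T. ✗
Satisfying worlds: {2}.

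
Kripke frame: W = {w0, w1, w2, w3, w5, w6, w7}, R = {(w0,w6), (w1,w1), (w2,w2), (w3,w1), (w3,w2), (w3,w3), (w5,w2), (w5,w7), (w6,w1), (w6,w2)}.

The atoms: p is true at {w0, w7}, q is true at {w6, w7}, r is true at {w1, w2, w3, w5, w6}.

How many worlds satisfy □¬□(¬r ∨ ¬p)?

w0: successors {w6}; ¬□(¬r ∨ ¬p) there: w6:F. ✗
w1: successors {w1}; ¬□(¬r ∨ ¬p) there: w1:F. ✗
w2: successors {w2}; ¬□(¬r ∨ ¬p) there: w2:F. ✗
w3: successors {w1, w2, w3}; ¬□(¬r ∨ ¬p) there: w1:F, w2:F, w3:F. ✗
w5: successors {w2, w7}; ¬□(¬r ∨ ¬p) there: w2:F, w7:F. ✗
w6: successors {w1, w2}; ¬□(¬r ∨ ¬p) there: w1:F, w2:F. ✗
w7: no successors, so □¬□(¬r ∨ ¬p) holds vacuously. ✓
Satisfying worlds: {w7}.

1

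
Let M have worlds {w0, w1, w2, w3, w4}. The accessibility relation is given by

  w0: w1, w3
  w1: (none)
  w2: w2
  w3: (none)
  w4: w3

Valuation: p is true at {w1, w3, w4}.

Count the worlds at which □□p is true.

4

w0: successors {w1, w3}; □p there: w1:T, w3:T. ✓
w1: no successors, so □□p holds vacuously. ✓
w2: successors {w2}; □p there: w2:F. ✗
w3: no successors, so □□p holds vacuously. ✓
w4: successors {w3}; □p there: w3:T. ✓
Satisfying worlds: {w0, w1, w3, w4}.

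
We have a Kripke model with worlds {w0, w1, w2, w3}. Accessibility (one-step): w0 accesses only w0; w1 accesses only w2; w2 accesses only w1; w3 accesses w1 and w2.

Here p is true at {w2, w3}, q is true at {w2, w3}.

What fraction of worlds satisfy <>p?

1/2

w0: successors {w0}; p there: w0:F. ✗
w1: successors {w2}; p there: w2:T. ✓
w2: successors {w1}; p there: w1:F. ✗
w3: successors {w1, w2}; p there: w1:F, w2:T. ✓
That's 2 of 4 worlds, so 2/4 = 1/2.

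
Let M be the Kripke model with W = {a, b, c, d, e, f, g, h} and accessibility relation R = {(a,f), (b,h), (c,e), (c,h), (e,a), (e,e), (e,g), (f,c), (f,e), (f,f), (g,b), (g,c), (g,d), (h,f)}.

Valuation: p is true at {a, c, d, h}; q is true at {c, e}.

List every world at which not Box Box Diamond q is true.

a: Box Box Diamond q is T. ✗
b: Box Box Diamond q is T. ✗
c: Box Box Diamond q is F. ✓
d: Box Box Diamond q is T. ✗
e: Box Box Diamond q is F. ✓
f: Box Box Diamond q is F. ✓
g: Box Box Diamond q is F. ✓
h: Box Box Diamond q is T. ✗

{c, e, f, g}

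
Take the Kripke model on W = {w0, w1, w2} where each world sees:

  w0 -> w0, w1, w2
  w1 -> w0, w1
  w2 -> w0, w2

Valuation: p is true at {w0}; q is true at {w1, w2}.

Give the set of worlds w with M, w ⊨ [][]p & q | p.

w0: [][]p & q is F, p is T. ✓
w1: [][]p & q is F, p is F. ✗
w2: [][]p & q is F, p is F. ✗

{w0}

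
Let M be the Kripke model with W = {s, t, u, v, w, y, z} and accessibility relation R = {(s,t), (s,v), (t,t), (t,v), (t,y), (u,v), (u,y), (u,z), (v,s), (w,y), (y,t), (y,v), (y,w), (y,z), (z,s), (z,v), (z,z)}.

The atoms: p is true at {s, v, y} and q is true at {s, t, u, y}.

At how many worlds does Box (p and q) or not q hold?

3

s: Box (p and q) is F, not q is F. ✗
t: Box (p and q) is F, not q is F. ✗
u: Box (p and q) is F, not q is F. ✗
v: Box (p and q) is T, not q is T. ✓
w: Box (p and q) is T, not q is T. ✓
y: Box (p and q) is F, not q is F. ✗
z: Box (p and q) is F, not q is T. ✓
Satisfying worlds: {v, w, z}.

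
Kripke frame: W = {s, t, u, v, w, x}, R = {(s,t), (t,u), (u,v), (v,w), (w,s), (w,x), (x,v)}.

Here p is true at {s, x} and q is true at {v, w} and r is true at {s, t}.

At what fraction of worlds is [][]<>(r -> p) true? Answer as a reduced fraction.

5/6

s: successors {t}; []<>(r -> p) there: t:T. ✓
t: successors {u}; []<>(r -> p) there: u:T. ✓
u: successors {v}; []<>(r -> p) there: v:T. ✓
v: successors {w}; []<>(r -> p) there: w:F. ✗
w: successors {s, x}; []<>(r -> p) there: s:T, x:T. ✓
x: successors {v}; []<>(r -> p) there: v:T. ✓
That's 5 of 6 worlds, so 5/6.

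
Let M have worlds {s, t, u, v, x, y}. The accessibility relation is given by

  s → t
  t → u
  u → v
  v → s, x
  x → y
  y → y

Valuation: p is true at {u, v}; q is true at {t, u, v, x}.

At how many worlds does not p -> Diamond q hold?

4

s: not p is T, Diamond q is T. ✓
t: not p is T, Diamond q is T. ✓
u: not p is F, Diamond q is T. ✓
v: not p is F, Diamond q is T. ✓
x: not p is T, Diamond q is F. ✗
y: not p is T, Diamond q is F. ✗
Satisfying worlds: {s, t, u, v}.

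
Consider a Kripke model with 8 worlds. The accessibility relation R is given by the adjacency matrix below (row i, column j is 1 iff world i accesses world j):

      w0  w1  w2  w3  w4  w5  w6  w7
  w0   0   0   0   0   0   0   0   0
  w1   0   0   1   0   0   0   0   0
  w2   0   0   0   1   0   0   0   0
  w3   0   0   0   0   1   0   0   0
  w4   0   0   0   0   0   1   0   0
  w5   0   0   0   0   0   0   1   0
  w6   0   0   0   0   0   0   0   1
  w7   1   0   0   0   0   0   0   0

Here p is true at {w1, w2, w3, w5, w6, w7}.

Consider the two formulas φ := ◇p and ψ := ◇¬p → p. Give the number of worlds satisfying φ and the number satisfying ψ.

For ◇p:
w0: no successors, so ◇p fails. ✗
w1: successors {w2}; p there: w2:T. ✓
w2: successors {w3}; p there: w3:T. ✓
w3: successors {w4}; p there: w4:F. ✗
w4: successors {w5}; p there: w5:T. ✓
w5: successors {w6}; p there: w6:T. ✓
w6: successors {w7}; p there: w7:T. ✓
w7: successors {w0}; p there: w0:F. ✗
— 5 worlds.
For ◇¬p → p:
w0: ◇¬p is F, p is F. ✓
w1: ◇¬p is F, p is T. ✓
w2: ◇¬p is F, p is T. ✓
w3: ◇¬p is T, p is T. ✓
w4: ◇¬p is F, p is F. ✓
w5: ◇¬p is F, p is T. ✓
w6: ◇¬p is F, p is T. ✓
w7: ◇¬p is T, p is T. ✓
— 8 worlds.

5 and 8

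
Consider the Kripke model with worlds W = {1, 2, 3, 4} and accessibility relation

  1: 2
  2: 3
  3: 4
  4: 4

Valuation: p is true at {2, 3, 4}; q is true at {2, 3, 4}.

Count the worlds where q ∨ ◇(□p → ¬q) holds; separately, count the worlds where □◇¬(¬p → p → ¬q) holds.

For q ∨ ◇(□p → ¬q):
1: q is F, ◇(□p → ¬q) is F. ✗
2: q is T, ◇(□p → ¬q) is F. ✓
3: q is T, ◇(□p → ¬q) is F. ✓
4: q is T, ◇(□p → ¬q) is F. ✓
— 3 worlds.
For □◇¬(¬p → p → ¬q):
1: successors {2}; ◇¬(¬p → p → ¬q) there: 2:F. ✗
2: successors {3}; ◇¬(¬p → p → ¬q) there: 3:F. ✗
3: successors {4}; ◇¬(¬p → p → ¬q) there: 4:F. ✗
4: successors {4}; ◇¬(¬p → p → ¬q) there: 4:F. ✗
— 0 worlds.

3 and 0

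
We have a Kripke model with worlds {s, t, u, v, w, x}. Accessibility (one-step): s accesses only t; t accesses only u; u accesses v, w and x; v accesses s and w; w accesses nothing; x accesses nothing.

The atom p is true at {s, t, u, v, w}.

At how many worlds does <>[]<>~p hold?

3

s: successors {t}; []<>~p there: t:T. ✓
t: successors {u}; []<>~p there: u:F. ✗
u: successors {v, w, x}; []<>~p there: v:F, w:T, x:T. ✓
v: successors {s, w}; []<>~p there: s:F, w:T. ✓
w: no successors, so <>[]<>~p fails. ✗
x: no successors, so <>[]<>~p fails. ✗
Satisfying worlds: {s, u, v}.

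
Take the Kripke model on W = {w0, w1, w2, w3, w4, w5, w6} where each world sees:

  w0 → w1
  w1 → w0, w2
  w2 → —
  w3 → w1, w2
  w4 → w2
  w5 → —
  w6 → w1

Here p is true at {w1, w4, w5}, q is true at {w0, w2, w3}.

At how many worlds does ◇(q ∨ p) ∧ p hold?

2

w0: ◇(q ∨ p) is T, p is F. ✗
w1: ◇(q ∨ p) is T, p is T. ✓
w2: ◇(q ∨ p) is F, p is F. ✗
w3: ◇(q ∨ p) is T, p is F. ✗
w4: ◇(q ∨ p) is T, p is T. ✓
w5: ◇(q ∨ p) is F, p is T. ✗
w6: ◇(q ∨ p) is T, p is F. ✗
Satisfying worlds: {w1, w4}.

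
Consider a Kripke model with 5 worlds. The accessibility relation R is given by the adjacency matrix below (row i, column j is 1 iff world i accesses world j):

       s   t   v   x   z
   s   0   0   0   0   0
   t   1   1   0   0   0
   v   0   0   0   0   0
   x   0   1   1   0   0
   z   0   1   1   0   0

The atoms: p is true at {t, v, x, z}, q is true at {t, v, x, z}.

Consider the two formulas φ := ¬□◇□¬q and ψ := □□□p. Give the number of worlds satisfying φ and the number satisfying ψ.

For ¬□◇□¬q:
s: □◇□¬q is T. ✗
t: □◇□¬q is F. ✓
v: □◇□¬q is T. ✗
x: □◇□¬q is F. ✓
z: □◇□¬q is F. ✓
— 3 worlds.
For □□□p:
s: no successors, so □□□p holds vacuously. ✓
t: successors {s, t}; □□p there: s:T, t:F. ✗
v: no successors, so □□□p holds vacuously. ✓
x: successors {t, v}; □□p there: t:F, v:T. ✗
z: successors {t, v}; □□p there: t:F, v:T. ✗
— 2 worlds.

3 and 2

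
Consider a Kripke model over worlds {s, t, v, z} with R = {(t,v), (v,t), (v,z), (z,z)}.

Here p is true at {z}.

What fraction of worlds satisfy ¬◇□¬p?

s: ◇□¬p is F. ✓
t: ◇□¬p is F. ✓
v: ◇□¬p is T. ✗
z: ◇□¬p is F. ✓
That's 3 of 4 worlds, so 3/4.

3/4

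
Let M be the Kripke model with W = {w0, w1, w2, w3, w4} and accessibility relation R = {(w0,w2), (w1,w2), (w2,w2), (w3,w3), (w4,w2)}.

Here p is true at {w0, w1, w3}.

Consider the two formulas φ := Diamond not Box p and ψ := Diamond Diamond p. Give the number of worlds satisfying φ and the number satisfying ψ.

For Diamond not Box p:
w0: successors {w2}; not Box p there: w2:T. ✓
w1: successors {w2}; not Box p there: w2:T. ✓
w2: successors {w2}; not Box p there: w2:T. ✓
w3: successors {w3}; not Box p there: w3:F. ✗
w4: successors {w2}; not Box p there: w2:T. ✓
— 4 worlds.
For Diamond Diamond p:
w0: successors {w2}; Diamond p there: w2:F. ✗
w1: successors {w2}; Diamond p there: w2:F. ✗
w2: successors {w2}; Diamond p there: w2:F. ✗
w3: successors {w3}; Diamond p there: w3:T. ✓
w4: successors {w2}; Diamond p there: w2:F. ✗
— 1 world.

4 and 1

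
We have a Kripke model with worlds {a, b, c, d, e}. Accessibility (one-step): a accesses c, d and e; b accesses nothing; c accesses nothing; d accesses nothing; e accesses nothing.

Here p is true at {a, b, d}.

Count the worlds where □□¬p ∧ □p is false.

1

a: □□¬p is T, □p is F. ✗
b: □□¬p is T, □p is T. ✓
c: □□¬p is T, □p is T. ✓
d: □□¬p is T, □p is T. ✓
e: □□¬p is T, □p is T. ✓
Satisfying worlds: {b, c, d, e}.
So □□¬p ∧ □p fails at the other 1 world.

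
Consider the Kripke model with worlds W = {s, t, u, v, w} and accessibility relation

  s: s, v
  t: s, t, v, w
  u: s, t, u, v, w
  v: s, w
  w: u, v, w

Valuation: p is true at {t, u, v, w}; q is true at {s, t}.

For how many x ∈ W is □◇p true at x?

s: successors {s, v}; ◇p there: s:T, v:T. ✓
t: successors {s, t, v, w}; ◇p there: s:T, t:T, v:T, w:T. ✓
u: successors {s, t, u, v, w}; ◇p there: s:T, t:T, u:T, v:T, w:T. ✓
v: successors {s, w}; ◇p there: s:T, w:T. ✓
w: successors {u, v, w}; ◇p there: u:T, v:T, w:T. ✓
Satisfying worlds: {s, t, u, v, w}.

5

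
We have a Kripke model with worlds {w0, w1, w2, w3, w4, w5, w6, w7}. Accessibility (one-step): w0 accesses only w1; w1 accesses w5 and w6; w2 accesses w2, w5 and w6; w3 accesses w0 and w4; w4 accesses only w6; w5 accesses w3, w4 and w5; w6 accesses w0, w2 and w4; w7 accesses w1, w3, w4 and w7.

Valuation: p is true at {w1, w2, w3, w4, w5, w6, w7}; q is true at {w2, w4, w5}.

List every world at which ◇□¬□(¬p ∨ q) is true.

w0: successors {w1}; □¬□(¬p ∨ q) there: w1:F. ✗
w1: successors {w5, w6}; □¬□(¬p ∨ q) there: w5:F, w6:T. ✓
w2: successors {w2, w5, w6}; □¬□(¬p ∨ q) there: w2:F, w5:F, w6:T. ✓
w3: successors {w0, w4}; □¬□(¬p ∨ q) there: w0:T, w4:F. ✓
w4: successors {w6}; □¬□(¬p ∨ q) there: w6:T. ✓
w5: successors {w3, w4, w5}; □¬□(¬p ∨ q) there: w3:T, w4:F, w5:F. ✓
w6: successors {w0, w2, w4}; □¬□(¬p ∨ q) there: w0:T, w2:F, w4:F. ✓
w7: successors {w1, w3, w4, w7}; □¬□(¬p ∨ q) there: w1:F, w3:T, w4:F, w7:F. ✓

{w1, w2, w3, w4, w5, w6, w7}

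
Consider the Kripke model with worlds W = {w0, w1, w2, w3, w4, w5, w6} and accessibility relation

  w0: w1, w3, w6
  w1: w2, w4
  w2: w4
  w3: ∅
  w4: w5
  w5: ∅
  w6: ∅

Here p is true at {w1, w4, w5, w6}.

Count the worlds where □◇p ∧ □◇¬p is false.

4

w0: □◇p is F, □◇¬p is F. ✗
w1: □◇p is T, □◇¬p is F. ✗
w2: □◇p is T, □◇¬p is F. ✗
w3: □◇p is T, □◇¬p is T. ✓
w4: □◇p is F, □◇¬p is F. ✗
w5: □◇p is T, □◇¬p is T. ✓
w6: □◇p is T, □◇¬p is T. ✓
Satisfying worlds: {w3, w5, w6}.
So □◇p ∧ □◇¬p fails at the other 4 worlds.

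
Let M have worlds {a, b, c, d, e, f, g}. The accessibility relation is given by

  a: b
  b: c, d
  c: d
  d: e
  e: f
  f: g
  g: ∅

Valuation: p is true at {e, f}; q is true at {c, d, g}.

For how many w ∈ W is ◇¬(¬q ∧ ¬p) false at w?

2

a: successors {b}; ¬(¬q ∧ ¬p) there: b:F. ✗
b: successors {c, d}; ¬(¬q ∧ ¬p) there: c:T, d:T. ✓
c: successors {d}; ¬(¬q ∧ ¬p) there: d:T. ✓
d: successors {e}; ¬(¬q ∧ ¬p) there: e:T. ✓
e: successors {f}; ¬(¬q ∧ ¬p) there: f:T. ✓
f: successors {g}; ¬(¬q ∧ ¬p) there: g:T. ✓
g: no successors, so ◇¬(¬q ∧ ¬p) fails. ✗
Satisfying worlds: {b, c, d, e, f}.
So ◇¬(¬q ∧ ¬p) fails at the other 2 worlds.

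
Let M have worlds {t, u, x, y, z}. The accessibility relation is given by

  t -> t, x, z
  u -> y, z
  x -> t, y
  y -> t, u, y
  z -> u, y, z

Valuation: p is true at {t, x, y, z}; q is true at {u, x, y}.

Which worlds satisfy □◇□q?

∅

t: successors {t, x, z}; ◇□q there: t:F, x:F, z:F. ✗
u: successors {y, z}; ◇□q there: y:F, z:F. ✗
x: successors {t, y}; ◇□q there: t:F, y:F. ✗
y: successors {t, u, y}; ◇□q there: t:F, u:F, y:F. ✗
z: successors {u, y, z}; ◇□q there: u:F, y:F, z:F. ✗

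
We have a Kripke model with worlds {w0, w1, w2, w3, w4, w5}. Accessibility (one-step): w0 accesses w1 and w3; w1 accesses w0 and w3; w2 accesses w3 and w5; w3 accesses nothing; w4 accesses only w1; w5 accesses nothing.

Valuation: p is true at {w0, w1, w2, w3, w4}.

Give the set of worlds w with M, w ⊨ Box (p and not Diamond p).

w0: successors {w1, w3}; p and not Diamond p there: w1:F, w3:T. ✗
w1: successors {w0, w3}; p and not Diamond p there: w0:F, w3:T. ✗
w2: successors {w3, w5}; p and not Diamond p there: w3:T, w5:F. ✗
w3: no successors, so Box (p and not Diamond p) holds vacuously. ✓
w4: successors {w1}; p and not Diamond p there: w1:F. ✗
w5: no successors, so Box (p and not Diamond p) holds vacuously. ✓

{w3, w5}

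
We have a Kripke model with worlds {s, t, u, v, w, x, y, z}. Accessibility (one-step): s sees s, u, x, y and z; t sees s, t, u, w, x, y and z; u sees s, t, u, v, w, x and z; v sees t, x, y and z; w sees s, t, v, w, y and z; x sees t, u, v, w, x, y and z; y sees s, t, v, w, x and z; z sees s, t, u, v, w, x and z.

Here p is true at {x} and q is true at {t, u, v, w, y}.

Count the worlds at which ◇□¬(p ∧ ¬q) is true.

s: successors {s, u, x, y, z}; □¬(p ∧ ¬q) there: s:F, u:F, x:F, y:F, z:F. ✗
t: successors {s, t, u, w, x, y, z}; □¬(p ∧ ¬q) there: s:F, t:F, u:F, w:T, x:F, y:F, z:F. ✓
u: successors {s, t, u, v, w, x, z}; □¬(p ∧ ¬q) there: s:F, t:F, u:F, v:F, w:T, x:F, z:F. ✓
v: successors {t, x, y, z}; □¬(p ∧ ¬q) there: t:F, x:F, y:F, z:F. ✗
w: successors {s, t, v, w, y, z}; □¬(p ∧ ¬q) there: s:F, t:F, v:F, w:T, y:F, z:F. ✓
x: successors {t, u, v, w, x, y, z}; □¬(p ∧ ¬q) there: t:F, u:F, v:F, w:T, x:F, y:F, z:F. ✓
y: successors {s, t, v, w, x, z}; □¬(p ∧ ¬q) there: s:F, t:F, v:F, w:T, x:F, z:F. ✓
z: successors {s, t, u, v, w, x, z}; □¬(p ∧ ¬q) there: s:F, t:F, u:F, v:F, w:T, x:F, z:F. ✓
Satisfying worlds: {t, u, w, x, y, z}.

6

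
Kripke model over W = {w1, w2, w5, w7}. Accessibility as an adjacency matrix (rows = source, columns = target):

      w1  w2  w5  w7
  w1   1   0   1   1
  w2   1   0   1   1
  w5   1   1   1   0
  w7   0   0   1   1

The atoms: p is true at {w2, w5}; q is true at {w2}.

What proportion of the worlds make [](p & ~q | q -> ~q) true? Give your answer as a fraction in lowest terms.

w1: successors {w1, w5, w7}; p & ~q | q -> ~q there: w1:T, w5:T, w7:T. ✓
w2: successors {w1, w5, w7}; p & ~q | q -> ~q there: w1:T, w5:T, w7:T. ✓
w5: successors {w1, w2, w5}; p & ~q | q -> ~q there: w1:T, w2:F, w5:T. ✗
w7: successors {w5, w7}; p & ~q | q -> ~q there: w5:T, w7:T. ✓
That's 3 of 4 worlds, so 3/4.

3/4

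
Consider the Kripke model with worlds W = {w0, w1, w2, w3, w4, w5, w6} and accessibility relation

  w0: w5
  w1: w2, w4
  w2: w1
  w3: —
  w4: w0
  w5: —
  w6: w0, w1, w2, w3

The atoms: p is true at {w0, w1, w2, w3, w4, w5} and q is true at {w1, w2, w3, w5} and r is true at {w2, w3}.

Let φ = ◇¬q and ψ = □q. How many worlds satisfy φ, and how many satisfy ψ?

For ◇¬q:
w0: successors {w5}; ¬q there: w5:F. ✗
w1: successors {w2, w4}; ¬q there: w2:F, w4:T. ✓
w2: successors {w1}; ¬q there: w1:F. ✗
w3: no successors, so ◇¬q fails. ✗
w4: successors {w0}; ¬q there: w0:T. ✓
w5: no successors, so ◇¬q fails. ✗
w6: successors {w0, w1, w2, w3}; ¬q there: w0:T, w1:F, w2:F, w3:F. ✓
— 3 worlds.
For □q:
w0: successors {w5}; q there: w5:T. ✓
w1: successors {w2, w4}; q there: w2:T, w4:F. ✗
w2: successors {w1}; q there: w1:T. ✓
w3: no successors, so □q holds vacuously. ✓
w4: successors {w0}; q there: w0:F. ✗
w5: no successors, so □q holds vacuously. ✓
w6: successors {w0, w1, w2, w3}; q there: w0:F, w1:T, w2:T, w3:T. ✗
— 4 worlds.

3 and 4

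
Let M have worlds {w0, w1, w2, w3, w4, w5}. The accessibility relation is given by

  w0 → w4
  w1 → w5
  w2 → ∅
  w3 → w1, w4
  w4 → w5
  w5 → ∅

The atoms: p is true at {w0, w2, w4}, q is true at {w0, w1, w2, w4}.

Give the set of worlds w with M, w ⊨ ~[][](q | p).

w0: [][](q | p) is F. ✓
w1: [][](q | p) is T. ✗
w2: [][](q | p) is T. ✗
w3: [][](q | p) is F. ✓
w4: [][](q | p) is T. ✗
w5: [][](q | p) is T. ✗

{w0, w3}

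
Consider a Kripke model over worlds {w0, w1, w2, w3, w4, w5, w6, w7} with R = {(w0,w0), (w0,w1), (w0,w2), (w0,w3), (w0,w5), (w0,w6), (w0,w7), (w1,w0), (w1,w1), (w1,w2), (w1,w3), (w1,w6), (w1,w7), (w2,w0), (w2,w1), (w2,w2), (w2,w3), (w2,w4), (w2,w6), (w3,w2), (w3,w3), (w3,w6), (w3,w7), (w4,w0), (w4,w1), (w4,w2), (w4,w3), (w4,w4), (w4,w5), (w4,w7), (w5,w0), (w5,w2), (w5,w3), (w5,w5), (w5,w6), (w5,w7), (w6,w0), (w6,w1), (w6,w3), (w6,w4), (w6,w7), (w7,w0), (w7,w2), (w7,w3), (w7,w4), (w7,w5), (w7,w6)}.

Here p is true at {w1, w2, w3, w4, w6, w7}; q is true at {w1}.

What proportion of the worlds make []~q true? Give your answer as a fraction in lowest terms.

3/8

w0: successors {w0, w1, w2, w3, w5, w6, w7}; ~q there: w0:T, w1:F, w2:T, w3:T, w5:T, w6:T, w7:T. ✗
w1: successors {w0, w1, w2, w3, w6, w7}; ~q there: w0:T, w1:F, w2:T, w3:T, w6:T, w7:T. ✗
w2: successors {w0, w1, w2, w3, w4, w6}; ~q there: w0:T, w1:F, w2:T, w3:T, w4:T, w6:T. ✗
w3: successors {w2, w3, w6, w7}; ~q there: w2:T, w3:T, w6:T, w7:T. ✓
w4: successors {w0, w1, w2, w3, w4, w5, w7}; ~q there: w0:T, w1:F, w2:T, w3:T, w4:T, w5:T, w7:T. ✗
w5: successors {w0, w2, w3, w5, w6, w7}; ~q there: w0:T, w2:T, w3:T, w5:T, w6:T, w7:T. ✓
w6: successors {w0, w1, w3, w4, w7}; ~q there: w0:T, w1:F, w3:T, w4:T, w7:T. ✗
w7: successors {w0, w2, w3, w4, w5, w6}; ~q there: w0:T, w2:T, w3:T, w4:T, w5:T, w6:T. ✓
That's 3 of 8 worlds, so 3/8.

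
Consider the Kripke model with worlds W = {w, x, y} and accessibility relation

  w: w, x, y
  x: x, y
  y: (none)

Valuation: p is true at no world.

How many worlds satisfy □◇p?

w: successors {w, x, y}; ◇p there: w:F, x:F, y:F. ✗
x: successors {x, y}; ◇p there: x:F, y:F. ✗
y: no successors, so □◇p holds vacuously. ✓
Satisfying worlds: {y}.

1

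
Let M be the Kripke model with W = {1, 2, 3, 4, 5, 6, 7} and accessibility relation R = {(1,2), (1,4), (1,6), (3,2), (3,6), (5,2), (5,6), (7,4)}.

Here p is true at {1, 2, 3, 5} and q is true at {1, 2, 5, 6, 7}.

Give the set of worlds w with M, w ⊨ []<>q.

{2, 4, 6}

1: successors {2, 4, 6}; <>q there: 2:F, 4:F, 6:F. ✗
2: no successors, so []<>q holds vacuously. ✓
3: successors {2, 6}; <>q there: 2:F, 6:F. ✗
4: no successors, so []<>q holds vacuously. ✓
5: successors {2, 6}; <>q there: 2:F, 6:F. ✗
6: no successors, so []<>q holds vacuously. ✓
7: successors {4}; <>q there: 4:F. ✗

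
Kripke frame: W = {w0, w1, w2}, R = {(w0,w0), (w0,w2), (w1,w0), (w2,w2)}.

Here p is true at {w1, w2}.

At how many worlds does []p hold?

w0: successors {w0, w2}; p there: w0:F, w2:T. ✗
w1: successors {w0}; p there: w0:F. ✗
w2: successors {w2}; p there: w2:T. ✓
Satisfying worlds: {w2}.

1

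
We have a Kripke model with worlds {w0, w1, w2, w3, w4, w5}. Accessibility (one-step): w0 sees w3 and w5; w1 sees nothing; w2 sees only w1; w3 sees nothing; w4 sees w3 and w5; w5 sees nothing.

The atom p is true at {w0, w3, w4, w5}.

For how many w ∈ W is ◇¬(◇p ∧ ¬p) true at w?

w0: successors {w3, w5}; ¬(◇p ∧ ¬p) there: w3:T, w5:T. ✓
w1: no successors, so ◇¬(◇p ∧ ¬p) fails. ✗
w2: successors {w1}; ¬(◇p ∧ ¬p) there: w1:T. ✓
w3: no successors, so ◇¬(◇p ∧ ¬p) fails. ✗
w4: successors {w3, w5}; ¬(◇p ∧ ¬p) there: w3:T, w5:T. ✓
w5: no successors, so ◇¬(◇p ∧ ¬p) fails. ✗
Satisfying worlds: {w0, w2, w4}.

3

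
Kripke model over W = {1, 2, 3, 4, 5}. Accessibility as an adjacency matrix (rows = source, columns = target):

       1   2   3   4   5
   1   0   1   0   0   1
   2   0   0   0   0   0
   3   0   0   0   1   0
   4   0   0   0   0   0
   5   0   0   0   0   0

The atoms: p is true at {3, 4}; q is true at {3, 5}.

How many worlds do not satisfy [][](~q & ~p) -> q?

3

1: [][](~q & ~p) is T, q is F. ✗
2: [][](~q & ~p) is T, q is F. ✗
3: [][](~q & ~p) is T, q is T. ✓
4: [][](~q & ~p) is T, q is F. ✗
5: [][](~q & ~p) is T, q is T. ✓
Satisfying worlds: {3, 5}.
So [][](~q & ~p) -> q fails at the other 3 worlds.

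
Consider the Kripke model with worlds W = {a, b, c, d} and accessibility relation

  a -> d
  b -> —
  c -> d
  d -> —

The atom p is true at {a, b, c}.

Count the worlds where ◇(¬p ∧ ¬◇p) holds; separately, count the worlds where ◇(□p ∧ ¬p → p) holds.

2 and 0

For ◇(¬p ∧ ¬◇p):
a: successors {d}; ¬p ∧ ¬◇p there: d:T. ✓
b: no successors, so ◇(¬p ∧ ¬◇p) fails. ✗
c: successors {d}; ¬p ∧ ¬◇p there: d:T. ✓
d: no successors, so ◇(¬p ∧ ¬◇p) fails. ✗
— 2 worlds.
For ◇(□p ∧ ¬p → p):
a: successors {d}; □p ∧ ¬p → p there: d:F. ✗
b: no successors, so ◇(□p ∧ ¬p → p) fails. ✗
c: successors {d}; □p ∧ ¬p → p there: d:F. ✗
d: no successors, so ◇(□p ∧ ¬p → p) fails. ✗
— 0 worlds.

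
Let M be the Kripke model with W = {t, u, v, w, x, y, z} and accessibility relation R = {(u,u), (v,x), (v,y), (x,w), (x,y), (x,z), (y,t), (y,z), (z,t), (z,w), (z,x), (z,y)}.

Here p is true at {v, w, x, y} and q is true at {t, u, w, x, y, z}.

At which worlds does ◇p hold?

{v, x, z}

t: no successors, so ◇p fails. ✗
u: successors {u}; p there: u:F. ✗
v: successors {x, y}; p there: x:T, y:T. ✓
w: no successors, so ◇p fails. ✗
x: successors {w, y, z}; p there: w:T, y:T, z:F. ✓
y: successors {t, z}; p there: t:F, z:F. ✗
z: successors {t, w, x, y}; p there: t:F, w:T, x:T, y:T. ✓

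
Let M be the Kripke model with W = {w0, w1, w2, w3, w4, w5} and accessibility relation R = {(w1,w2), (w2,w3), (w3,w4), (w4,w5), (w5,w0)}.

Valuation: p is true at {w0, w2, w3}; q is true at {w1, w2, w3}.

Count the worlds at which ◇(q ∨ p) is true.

3

w0: no successors, so ◇(q ∨ p) fails. ✗
w1: successors {w2}; q ∨ p there: w2:T. ✓
w2: successors {w3}; q ∨ p there: w3:T. ✓
w3: successors {w4}; q ∨ p there: w4:F. ✗
w4: successors {w5}; q ∨ p there: w5:F. ✗
w5: successors {w0}; q ∨ p there: w0:T. ✓
Satisfying worlds: {w1, w2, w5}.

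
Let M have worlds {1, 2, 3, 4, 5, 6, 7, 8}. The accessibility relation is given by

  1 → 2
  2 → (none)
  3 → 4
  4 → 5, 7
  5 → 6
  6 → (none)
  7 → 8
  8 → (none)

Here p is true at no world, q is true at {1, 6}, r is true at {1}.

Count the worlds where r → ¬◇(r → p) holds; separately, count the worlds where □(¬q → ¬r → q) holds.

For r → ¬◇(r → p):
1: r is T, ¬◇(r → p) is F. ✗
2: r is F, ¬◇(r → p) is T. ✓
3: r is F, ¬◇(r → p) is F. ✓
4: r is F, ¬◇(r → p) is F. ✓
5: r is F, ¬◇(r → p) is F. ✓
6: r is F, ¬◇(r → p) is T. ✓
7: r is F, ¬◇(r → p) is F. ✓
8: r is F, ¬◇(r → p) is T. ✓
— 7 worlds.
For □(¬q → ¬r → q):
1: successors {2}; ¬q → ¬r → q there: 2:F. ✗
2: no successors, so □(¬q → ¬r → q) holds vacuously. ✓
3: successors {4}; ¬q → ¬r → q there: 4:F. ✗
4: successors {5, 7}; ¬q → ¬r → q there: 5:F, 7:F. ✗
5: successors {6}; ¬q → ¬r → q there: 6:T. ✓
6: no successors, so □(¬q → ¬r → q) holds vacuously. ✓
7: successors {8}; ¬q → ¬r → q there: 8:F. ✗
8: no successors, so □(¬q → ¬r → q) holds vacuously. ✓
— 4 worlds.

7 and 4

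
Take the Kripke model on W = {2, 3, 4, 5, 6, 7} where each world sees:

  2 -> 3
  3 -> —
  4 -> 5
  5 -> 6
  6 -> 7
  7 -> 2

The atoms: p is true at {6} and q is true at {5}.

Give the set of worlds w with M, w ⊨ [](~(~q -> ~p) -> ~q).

2: successors {3}; ~(~q -> ~p) -> ~q there: 3:T. ✓
3: no successors, so [](~(~q -> ~p) -> ~q) holds vacuously. ✓
4: successors {5}; ~(~q -> ~p) -> ~q there: 5:T. ✓
5: successors {6}; ~(~q -> ~p) -> ~q there: 6:T. ✓
6: successors {7}; ~(~q -> ~p) -> ~q there: 7:T. ✓
7: successors {2}; ~(~q -> ~p) -> ~q there: 2:T. ✓

{2, 3, 4, 5, 6, 7}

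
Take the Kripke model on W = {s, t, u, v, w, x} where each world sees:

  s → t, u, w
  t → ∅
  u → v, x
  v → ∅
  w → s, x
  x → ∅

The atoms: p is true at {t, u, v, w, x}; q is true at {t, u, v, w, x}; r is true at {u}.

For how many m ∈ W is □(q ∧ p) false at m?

s: successors {t, u, w}; q ∧ p there: t:T, u:T, w:T. ✓
t: no successors, so □(q ∧ p) holds vacuously. ✓
u: successors {v, x}; q ∧ p there: v:T, x:T. ✓
v: no successors, so □(q ∧ p) holds vacuously. ✓
w: successors {s, x}; q ∧ p there: s:F, x:T. ✗
x: no successors, so □(q ∧ p) holds vacuously. ✓
Satisfying worlds: {s, t, u, v, x}.
So □(q ∧ p) fails at the other 1 world.

1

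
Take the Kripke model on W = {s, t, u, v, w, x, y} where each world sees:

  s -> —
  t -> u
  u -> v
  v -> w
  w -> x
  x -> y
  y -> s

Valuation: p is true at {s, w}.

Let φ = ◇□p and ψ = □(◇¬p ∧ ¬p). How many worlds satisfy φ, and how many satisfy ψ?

For ◇□p:
s: no successors, so ◇□p fails. ✗
t: successors {u}; □p there: u:F. ✗
u: successors {v}; □p there: v:T. ✓
v: successors {w}; □p there: w:F. ✗
w: successors {x}; □p there: x:F. ✗
x: successors {y}; □p there: y:T. ✓
y: successors {s}; □p there: s:T. ✓
— 3 worlds.
For □(◇¬p ∧ ¬p):
s: no successors, so □(◇¬p ∧ ¬p) holds vacuously. ✓
t: successors {u}; ◇¬p ∧ ¬p there: u:T. ✓
u: successors {v}; ◇¬p ∧ ¬p there: v:F. ✗
v: successors {w}; ◇¬p ∧ ¬p there: w:F. ✗
w: successors {x}; ◇¬p ∧ ¬p there: x:T. ✓
x: successors {y}; ◇¬p ∧ ¬p there: y:F. ✗
y: successors {s}; ◇¬p ∧ ¬p there: s:F. ✗
— 3 worlds.

3 and 3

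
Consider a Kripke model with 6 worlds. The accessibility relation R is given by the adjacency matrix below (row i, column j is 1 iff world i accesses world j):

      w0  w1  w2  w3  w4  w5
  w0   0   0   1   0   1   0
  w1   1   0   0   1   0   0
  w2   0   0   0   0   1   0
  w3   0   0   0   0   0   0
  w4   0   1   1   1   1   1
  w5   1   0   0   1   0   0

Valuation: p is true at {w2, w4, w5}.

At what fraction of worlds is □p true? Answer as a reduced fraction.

1/2

w0: successors {w2, w4}; p there: w2:T, w4:T. ✓
w1: successors {w0, w3}; p there: w0:F, w3:F. ✗
w2: successors {w4}; p there: w4:T. ✓
w3: no successors, so □p holds vacuously. ✓
w4: successors {w1, w2, w3, w4, w5}; p there: w1:F, w2:T, w3:F, w4:T, w5:T. ✗
w5: successors {w0, w3}; p there: w0:F, w3:F. ✗
That's 3 of 6 worlds, so 3/6 = 1/2.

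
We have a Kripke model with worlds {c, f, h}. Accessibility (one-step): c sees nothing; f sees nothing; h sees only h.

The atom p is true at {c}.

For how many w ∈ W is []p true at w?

2

c: no successors, so []p holds vacuously. ✓
f: no successors, so []p holds vacuously. ✓
h: successors {h}; p there: h:F. ✗
Satisfying worlds: {c, f}.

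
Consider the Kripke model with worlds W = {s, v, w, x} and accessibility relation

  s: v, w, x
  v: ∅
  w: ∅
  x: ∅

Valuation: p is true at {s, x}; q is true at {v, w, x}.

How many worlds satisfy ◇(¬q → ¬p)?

1

s: successors {v, w, x}; ¬q → ¬p there: v:T, w:T, x:T. ✓
v: no successors, so ◇(¬q → ¬p) fails. ✗
w: no successors, so ◇(¬q → ¬p) fails. ✗
x: no successors, so ◇(¬q → ¬p) fails. ✗
Satisfying worlds: {s}.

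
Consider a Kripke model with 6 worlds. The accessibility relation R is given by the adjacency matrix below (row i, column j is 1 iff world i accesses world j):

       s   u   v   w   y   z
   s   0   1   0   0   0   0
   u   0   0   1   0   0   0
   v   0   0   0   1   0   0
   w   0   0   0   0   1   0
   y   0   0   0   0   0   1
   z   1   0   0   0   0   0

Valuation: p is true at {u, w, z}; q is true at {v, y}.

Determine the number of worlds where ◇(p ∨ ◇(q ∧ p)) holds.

s: successors {u}; p ∨ ◇(q ∧ p) there: u:T. ✓
u: successors {v}; p ∨ ◇(q ∧ p) there: v:F. ✗
v: successors {w}; p ∨ ◇(q ∧ p) there: w:T. ✓
w: successors {y}; p ∨ ◇(q ∧ p) there: y:F. ✗
y: successors {z}; p ∨ ◇(q ∧ p) there: z:T. ✓
z: successors {s}; p ∨ ◇(q ∧ p) there: s:F. ✗
Satisfying worlds: {s, v, y}.

3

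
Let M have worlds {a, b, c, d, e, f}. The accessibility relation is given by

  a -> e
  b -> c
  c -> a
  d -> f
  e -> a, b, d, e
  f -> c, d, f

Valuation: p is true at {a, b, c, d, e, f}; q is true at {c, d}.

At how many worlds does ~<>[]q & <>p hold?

a: ~<>[]q is T, <>p is T. ✓
b: ~<>[]q is T, <>p is T. ✓
c: ~<>[]q is T, <>p is T. ✓
d: ~<>[]q is T, <>p is T. ✓
e: ~<>[]q is F, <>p is T. ✗
f: ~<>[]q is T, <>p is T. ✓
Satisfying worlds: {a, b, c, d, f}.

5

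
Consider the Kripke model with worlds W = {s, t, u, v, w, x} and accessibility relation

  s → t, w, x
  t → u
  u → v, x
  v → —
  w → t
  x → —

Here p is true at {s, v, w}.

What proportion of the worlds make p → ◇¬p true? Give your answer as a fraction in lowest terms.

5/6

s: p is T, ◇¬p is T. ✓
t: p is F, ◇¬p is T. ✓
u: p is F, ◇¬p is T. ✓
v: p is T, ◇¬p is F. ✗
w: p is T, ◇¬p is T. ✓
x: p is F, ◇¬p is F. ✓
That's 5 of 6 worlds, so 5/6.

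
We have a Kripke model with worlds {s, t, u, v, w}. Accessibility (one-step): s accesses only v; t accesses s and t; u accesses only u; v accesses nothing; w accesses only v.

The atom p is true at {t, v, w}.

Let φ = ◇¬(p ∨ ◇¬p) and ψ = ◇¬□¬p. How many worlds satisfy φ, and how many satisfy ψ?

For ◇¬(p ∨ ◇¬p):
s: successors {v}; ¬(p ∨ ◇¬p) there: v:F. ✗
t: successors {s, t}; ¬(p ∨ ◇¬p) there: s:T, t:F. ✓
u: successors {u}; ¬(p ∨ ◇¬p) there: u:F. ✗
v: no successors, so ◇¬(p ∨ ◇¬p) fails. ✗
w: successors {v}; ¬(p ∨ ◇¬p) there: v:F. ✗
— 1 world.
For ◇¬□¬p:
s: successors {v}; ¬□¬p there: v:F. ✗
t: successors {s, t}; ¬□¬p there: s:T, t:T. ✓
u: successors {u}; ¬□¬p there: u:F. ✗
v: no successors, so ◇¬□¬p fails. ✗
w: successors {v}; ¬□¬p there: v:F. ✗
— 1 world.

1 and 1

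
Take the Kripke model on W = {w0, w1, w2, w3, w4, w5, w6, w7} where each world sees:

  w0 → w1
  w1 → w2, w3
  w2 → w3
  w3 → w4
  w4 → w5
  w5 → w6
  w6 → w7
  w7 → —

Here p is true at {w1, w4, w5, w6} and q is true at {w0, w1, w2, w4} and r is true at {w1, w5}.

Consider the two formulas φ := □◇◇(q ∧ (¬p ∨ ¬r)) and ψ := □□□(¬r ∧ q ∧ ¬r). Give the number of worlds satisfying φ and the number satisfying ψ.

2 and 3

For □◇◇(q ∧ (¬p ∨ ¬r)):
w0: successors {w1}; ◇◇(q ∧ (¬p ∨ ¬r)) there: w1:T. ✓
w1: successors {w2, w3}; ◇◇(q ∧ (¬p ∨ ¬r)) there: w2:T, w3:F. ✗
w2: successors {w3}; ◇◇(q ∧ (¬p ∨ ¬r)) there: w3:F. ✗
w3: successors {w4}; ◇◇(q ∧ (¬p ∨ ¬r)) there: w4:F. ✗
w4: successors {w5}; ◇◇(q ∧ (¬p ∨ ¬r)) there: w5:F. ✗
w5: successors {w6}; ◇◇(q ∧ (¬p ∨ ¬r)) there: w6:F. ✗
w6: successors {w7}; ◇◇(q ∧ (¬p ∨ ¬r)) there: w7:F. ✗
w7: no successors, so □◇◇(q ∧ (¬p ∨ ¬r)) holds vacuously. ✓
— 2 worlds.
For □□□(¬r ∧ q ∧ ¬r):
w0: successors {w1}; □□(¬r ∧ q ∧ ¬r) there: w1:F. ✗
w1: successors {w2, w3}; □□(¬r ∧ q ∧ ¬r) there: w2:T, w3:F. ✗
w2: successors {w3}; □□(¬r ∧ q ∧ ¬r) there: w3:F. ✗
w3: successors {w4}; □□(¬r ∧ q ∧ ¬r) there: w4:F. ✗
w4: successors {w5}; □□(¬r ∧ q ∧ ¬r) there: w5:F. ✗
w5: successors {w6}; □□(¬r ∧ q ∧ ¬r) there: w6:T. ✓
w6: successors {w7}; □□(¬r ∧ q ∧ ¬r) there: w7:T. ✓
w7: no successors, so □□□(¬r ∧ q ∧ ¬r) holds vacuously. ✓
— 3 worlds.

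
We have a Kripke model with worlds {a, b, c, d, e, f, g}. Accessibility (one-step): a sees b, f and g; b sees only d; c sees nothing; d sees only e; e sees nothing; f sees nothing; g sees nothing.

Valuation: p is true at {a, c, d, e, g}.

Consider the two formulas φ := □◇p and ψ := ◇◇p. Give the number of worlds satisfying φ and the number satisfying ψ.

5 and 2

For □◇p:
a: successors {b, f, g}; ◇p there: b:T, f:F, g:F. ✗
b: successors {d}; ◇p there: d:T. ✓
c: no successors, so □◇p holds vacuously. ✓
d: successors {e}; ◇p there: e:F. ✗
e: no successors, so □◇p holds vacuously. ✓
f: no successors, so □◇p holds vacuously. ✓
g: no successors, so □◇p holds vacuously. ✓
— 5 worlds.
For ◇◇p:
a: successors {b, f, g}; ◇p there: b:T, f:F, g:F. ✓
b: successors {d}; ◇p there: d:T. ✓
c: no successors, so ◇◇p fails. ✗
d: successors {e}; ◇p there: e:F. ✗
e: no successors, so ◇◇p fails. ✗
f: no successors, so ◇◇p fails. ✗
g: no successors, so ◇◇p fails. ✗
— 2 worlds.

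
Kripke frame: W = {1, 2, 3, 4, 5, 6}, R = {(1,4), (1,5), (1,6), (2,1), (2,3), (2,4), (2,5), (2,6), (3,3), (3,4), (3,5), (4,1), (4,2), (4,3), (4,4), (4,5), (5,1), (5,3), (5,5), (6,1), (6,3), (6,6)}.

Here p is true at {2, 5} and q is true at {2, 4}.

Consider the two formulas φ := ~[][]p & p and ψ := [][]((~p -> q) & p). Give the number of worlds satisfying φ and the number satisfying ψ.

For ~[][]p & p:
1: ~[][]p is T, p is F. ✗
2: ~[][]p is T, p is T. ✓
3: ~[][]p is T, p is F. ✗
4: ~[][]p is T, p is F. ✗
5: ~[][]p is T, p is T. ✓
6: ~[][]p is T, p is F. ✗
— 2 worlds.
For [][]((~p -> q) & p):
1: successors {4, 5, 6}; []((~p -> q) & p) there: 4:F, 5:F, 6:F. ✗
2: successors {1, 3, 4, 5, 6}; []((~p -> q) & p) there: 1:F, 3:F, 4:F, 5:F, 6:F. ✗
3: successors {3, 4, 5}; []((~p -> q) & p) there: 3:F, 4:F, 5:F. ✗
4: successors {1, 2, 3, 4, 5}; []((~p -> q) & p) there: 1:F, 2:F, 3:F, 4:F, 5:F. ✗
5: successors {1, 3, 5}; []((~p -> q) & p) there: 1:F, 3:F, 5:F. ✗
6: successors {1, 3, 6}; []((~p -> q) & p) there: 1:F, 3:F, 6:F. ✗
— 0 worlds.

2 and 0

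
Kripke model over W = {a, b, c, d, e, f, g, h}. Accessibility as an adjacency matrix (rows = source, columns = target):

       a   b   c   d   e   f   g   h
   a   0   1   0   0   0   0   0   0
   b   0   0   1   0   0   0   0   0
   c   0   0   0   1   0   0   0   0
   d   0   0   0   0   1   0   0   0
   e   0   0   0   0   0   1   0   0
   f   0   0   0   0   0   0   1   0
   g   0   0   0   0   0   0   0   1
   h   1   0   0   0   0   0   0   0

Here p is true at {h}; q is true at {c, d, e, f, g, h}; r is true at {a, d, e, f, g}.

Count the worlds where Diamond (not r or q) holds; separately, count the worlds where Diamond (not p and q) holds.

For Diamond (not r or q):
a: successors {b}; not r or q there: b:T. ✓
b: successors {c}; not r or q there: c:T. ✓
c: successors {d}; not r or q there: d:T. ✓
d: successors {e}; not r or q there: e:T. ✓
e: successors {f}; not r or q there: f:T. ✓
f: successors {g}; not r or q there: g:T. ✓
g: successors {h}; not r or q there: h:T. ✓
h: successors {a}; not r or q there: a:F. ✗
— 7 worlds.
For Diamond (not p and q):
a: successors {b}; not p and q there: b:F. ✗
b: successors {c}; not p and q there: c:T. ✓
c: successors {d}; not p and q there: d:T. ✓
d: successors {e}; not p and q there: e:T. ✓
e: successors {f}; not p and q there: f:T. ✓
f: successors {g}; not p and q there: g:T. ✓
g: successors {h}; not p and q there: h:F. ✗
h: successors {a}; not p and q there: a:F. ✗
— 5 worlds.

7 and 5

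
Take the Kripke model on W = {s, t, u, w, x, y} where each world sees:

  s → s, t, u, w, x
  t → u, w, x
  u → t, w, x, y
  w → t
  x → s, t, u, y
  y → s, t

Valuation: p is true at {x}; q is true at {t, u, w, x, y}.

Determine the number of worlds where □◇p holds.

s: successors {s, t, u, w, x}; ◇p there: s:T, t:T, u:T, w:F, x:F. ✗
t: successors {u, w, x}; ◇p there: u:T, w:F, x:F. ✗
u: successors {t, w, x, y}; ◇p there: t:T, w:F, x:F, y:F. ✗
w: successors {t}; ◇p there: t:T. ✓
x: successors {s, t, u, y}; ◇p there: s:T, t:T, u:T, y:F. ✗
y: successors {s, t}; ◇p there: s:T, t:T. ✓
Satisfying worlds: {w, y}.

2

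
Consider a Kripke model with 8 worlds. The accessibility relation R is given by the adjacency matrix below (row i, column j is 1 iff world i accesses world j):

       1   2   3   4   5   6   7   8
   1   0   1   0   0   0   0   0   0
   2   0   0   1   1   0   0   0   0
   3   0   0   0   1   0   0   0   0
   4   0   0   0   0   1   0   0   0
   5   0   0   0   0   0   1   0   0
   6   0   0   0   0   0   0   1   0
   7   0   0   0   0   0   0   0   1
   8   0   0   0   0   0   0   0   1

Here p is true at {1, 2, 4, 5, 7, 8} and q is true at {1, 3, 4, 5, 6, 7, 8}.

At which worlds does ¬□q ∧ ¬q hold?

∅

1: ¬□q is T, ¬q is F. ✗
2: ¬□q is F, ¬q is T. ✗
3: ¬□q is F, ¬q is F. ✗
4: ¬□q is F, ¬q is F. ✗
5: ¬□q is F, ¬q is F. ✗
6: ¬□q is F, ¬q is F. ✗
7: ¬□q is F, ¬q is F. ✗
8: ¬□q is F, ¬q is F. ✗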